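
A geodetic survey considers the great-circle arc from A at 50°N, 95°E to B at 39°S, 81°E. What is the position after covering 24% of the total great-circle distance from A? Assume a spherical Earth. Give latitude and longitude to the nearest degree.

Convert each endpoint to a unit vector on the sphere (x = cos φ cos λ, y = cos φ sin λ, z = sin φ).
The central angle between the endpoints is δ = arccos(p₁·p₂) ≈ 1.568 rad (89.9°).
Interpolate at f = 0.24 with slerp weights a = sin((1−f)δ)/sin δ ≈ 0.929, b = sin(fδ)/sin δ ≈ 0.368.
p = a·p₁ + b·p₂ ≈ (-0.007, 0.877, 0.480); φ = arcsin(p_z) ≈ 28.71°, λ = atan2(p_y, p_x) ≈ 90.48°.

≈ 29°N, 90°E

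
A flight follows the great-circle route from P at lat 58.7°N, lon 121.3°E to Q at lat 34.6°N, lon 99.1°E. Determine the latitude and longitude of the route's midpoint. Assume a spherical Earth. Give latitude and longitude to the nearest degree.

Write both endpoints as unit vectors p₁, p₂ with components (cos φ cos λ, cos φ sin λ, sin φ).
The central angle between the endpoints is δ = arccos(p₁·p₂) ≈ 0.493 rad (28.2°).
Interpolate at f = 1/2 with slerp weights a = sin((1−f)δ)/sin δ ≈ 0.516, b = sin(fδ)/sin δ ≈ 0.516.
p = a·p₁ + b·p₂ ≈ (-0.206, 0.648, 0.733); φ = arcsin(p_z) ≈ 47.16°, λ = atan2(p_y, p_x) ≈ 107.66°.

≈ lat 47°N, lon 108°E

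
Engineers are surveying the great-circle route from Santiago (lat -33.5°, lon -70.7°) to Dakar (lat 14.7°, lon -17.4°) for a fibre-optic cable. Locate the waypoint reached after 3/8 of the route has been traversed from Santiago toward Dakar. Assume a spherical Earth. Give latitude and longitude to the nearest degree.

Write both endpoints as unit vectors p₁, p₂ with components (cos φ cos λ, cos φ sin λ, sin φ).
The central angle between the endpoints is δ = arccos(p₁·p₂) ≈ 1.222 rad (70.0°).
Interpolate at f = 3/8 with slerp weights a = sin((1−f)δ)/sin δ ≈ 0.736, b = sin(fδ)/sin δ ≈ 0.471.
p = a·p₁ + b·p₂ ≈ (0.637, -0.715, -0.287); φ = arcsin(p_z) ≈ -16.66°, λ = atan2(p_y, p_x) ≈ -48.30°.

≈ lat -17°, lon -48°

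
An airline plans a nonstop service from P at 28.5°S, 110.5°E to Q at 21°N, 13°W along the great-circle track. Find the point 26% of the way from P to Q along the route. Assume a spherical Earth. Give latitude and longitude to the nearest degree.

From cos δ = sin φ₁ sin φ₂ + cos φ₁ cos φ₂ cos Δλ, the central angle is δ ≈ 2.244 rad (128.6°).
Interpolate at f = 0.26 with slerp weights a = sin((1−f)δ)/sin δ ≈ 1.274, b = sin(fδ)/sin δ ≈ 0.705.
p = a·p₁ + b·p₂ ≈ (0.249, 0.901, -0.355); φ = arcsin(p_z) ≈ -20.82°, λ = atan2(p_y, p_x) ≈ 74.54°.

≈ 21°S, 75°E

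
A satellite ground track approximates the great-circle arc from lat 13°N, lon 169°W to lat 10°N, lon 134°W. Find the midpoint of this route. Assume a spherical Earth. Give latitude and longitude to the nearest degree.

Convert each endpoint to a unit vector on the sphere (x = cos φ cos λ, y = cos φ sin λ, z = sin φ).
The central angle between the endpoints is δ = arccos(p₁·p₂) ≈ 0.600 rad (34.4°).
Interpolate at f = 1/2 with slerp weights a = sin((1−f)δ)/sin δ ≈ 0.523, b = sin(fδ)/sin δ ≈ 0.523.
p = a·p₁ + b·p₂ ≈ (-0.859, -0.468, 0.209); φ = arcsin(p_z) ≈ 12.04°, λ = atan2(p_y, p_x) ≈ -151.40°.

≈ lat 12°N, lon 151°W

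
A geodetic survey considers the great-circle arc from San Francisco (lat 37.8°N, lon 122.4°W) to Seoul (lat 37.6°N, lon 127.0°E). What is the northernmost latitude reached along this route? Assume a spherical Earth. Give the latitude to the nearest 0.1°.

≈ 53.6°N

The great circle lies in the plane with unit normal n̂ = (p₁ × p₂)/|p₁ × p₂|.
Here n̂_z ≈ -0.593; the vertex latitude is φ_max = arccos|n̂_z| ≈ 53.6°.
Check via Clairaut: cos φ_max = |cos φ₁| · sin C = cos(37.8°)·sin(48.6°) ≈ 0.593, again giving ≈ 53.6°.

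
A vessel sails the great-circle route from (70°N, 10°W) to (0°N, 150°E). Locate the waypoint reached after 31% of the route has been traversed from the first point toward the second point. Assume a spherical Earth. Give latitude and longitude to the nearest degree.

Write both endpoints as unit vectors p₁, p₂ with components (cos φ cos λ, cos φ sin λ, sin φ).
The central angle between the endpoints is δ = arccos(p₁·p₂) ≈ 1.898 rad (108.7°).
Interpolate at f = 0.31 with slerp weights a = sin((1−f)δ)/sin δ ≈ 1.020, b = sin(fδ)/sin δ ≈ 0.586.
p = a·p₁ + b·p₂ ≈ (-0.164, 0.232, 0.959); φ = arcsin(p_z) ≈ 73.47°, λ = atan2(p_y, p_x) ≈ 125.19°.

≈ (73°N, 125°E)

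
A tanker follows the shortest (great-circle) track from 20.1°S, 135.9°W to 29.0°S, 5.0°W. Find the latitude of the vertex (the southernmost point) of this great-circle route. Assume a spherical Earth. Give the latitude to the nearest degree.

The great circle lies in the plane with unit normal n̂ = (p₁ × p₂)/|p₁ × p₂|.
Here n̂_z ≈ +0.669; the vertex latitude is φ_max = arccos|n̂_z| ≈ 48.0°.
Check via Clairaut: cos φ_max = |cos φ₁| · sin C = cos(20.1°)·sin(134.6°) ≈ 0.669, again giving ≈ 48.0°.

≈ 48°S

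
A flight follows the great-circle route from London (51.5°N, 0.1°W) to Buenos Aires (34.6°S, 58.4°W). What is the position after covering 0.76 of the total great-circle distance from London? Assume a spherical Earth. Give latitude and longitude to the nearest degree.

≈ 14°S, 45°W

Write both endpoints as unit vectors p₁, p₂ with components (cos φ cos λ, cos φ sin λ, sin φ).
The central angle between the endpoints is δ = arccos(p₁·p₂) ≈ 1.747 rad (100.1°).
Interpolate at f = 0.76 with slerp weights a = sin((1−f)δ)/sin δ ≈ 0.413, b = sin(fδ)/sin δ ≈ 0.986.
p = a·p₁ + b·p₂ ≈ (0.683, -0.692, -0.236); φ = arcsin(p_z) ≈ -13.66°, λ = atan2(p_y, p_x) ≈ -45.38°.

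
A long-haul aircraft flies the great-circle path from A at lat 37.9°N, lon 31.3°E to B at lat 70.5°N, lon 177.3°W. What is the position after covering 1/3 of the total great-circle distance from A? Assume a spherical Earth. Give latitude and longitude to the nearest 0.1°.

≈ lat 60.6°N, lon 39.2°E

The haversine formula gives a central angle δ ≈ 1.216 rad (69.6°) between the endpoints.
Interpolate at f = 1/3 with slerp weights a = sin((1−f)δ)/sin δ ≈ 0.773, b = sin(fδ)/sin δ ≈ 0.420.
p = a·p₁ + b·p₂ ≈ (0.381, 0.310, 0.871); φ = arcsin(p_z) ≈ 60.58°, λ = atan2(p_y, p_x) ≈ 39.16°.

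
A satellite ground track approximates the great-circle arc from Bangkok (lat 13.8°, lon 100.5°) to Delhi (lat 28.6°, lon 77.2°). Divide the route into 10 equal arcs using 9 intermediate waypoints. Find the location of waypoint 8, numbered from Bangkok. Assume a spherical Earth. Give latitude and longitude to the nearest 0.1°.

Write both endpoints as unit vectors p₁, p₂ with components (cos φ cos λ, cos φ sin λ, sin φ).
The central angle between the endpoints is δ = arccos(p₁·p₂) ≈ 0.457 rad (26.2°).
Interpolate at f = 8/10 with slerp weights a = sin((1−f)δ)/sin δ ≈ 0.207, b = sin(fδ)/sin δ ≈ 0.810.
p = a·p₁ + b·p₂ ≈ (0.121, 0.891, 0.437); φ = arcsin(p_z) ≈ 25.92°, λ = atan2(p_y, p_x) ≈ 82.27°.

≈ lat 25.9°, lon 82.3°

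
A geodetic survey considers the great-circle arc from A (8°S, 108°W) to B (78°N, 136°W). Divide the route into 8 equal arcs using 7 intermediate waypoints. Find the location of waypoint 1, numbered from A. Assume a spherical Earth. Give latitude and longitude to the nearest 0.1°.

Convert each endpoint to a unit vector on the sphere (x = cos φ cos λ, y = cos φ sin λ, z = sin φ).
The central angle between the endpoints is δ = arccos(p₁·p₂) ≈ 1.525 rad (87.4°).
Interpolate at f = 1/8 with slerp weights a = sin((1−f)δ)/sin δ ≈ 0.973, b = sin(fδ)/sin δ ≈ 0.190.
p = a·p₁ + b·p₂ ≈ (-0.326, -0.944, 0.050); φ = arcsin(p_z) ≈ 2.87°, λ = atan2(p_y, p_x) ≈ -109.06°.

≈ (2.9°N, 109.1°W)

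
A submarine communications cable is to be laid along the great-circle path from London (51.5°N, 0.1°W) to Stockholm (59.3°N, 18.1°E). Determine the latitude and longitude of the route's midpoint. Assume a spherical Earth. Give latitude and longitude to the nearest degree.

Convert each endpoint to a unit vector on the sphere (x = cos φ cos λ, y = cos φ sin λ, z = sin φ).
The central angle between the endpoints is δ = arccos(p₁·p₂) ≈ 0.225 rad (12.9°).
Interpolate at f = 1/2 with slerp weights a = sin((1−f)δ)/sin δ ≈ 0.503, b = sin(fδ)/sin δ ≈ 0.503.
p = a·p₁ + b·p₂ ≈ (0.557, 0.079, 0.826); φ = arcsin(p_z) ≈ 55.74°, λ = atan2(p_y, p_x) ≈ 8.09°.

≈ 56°N, 8°E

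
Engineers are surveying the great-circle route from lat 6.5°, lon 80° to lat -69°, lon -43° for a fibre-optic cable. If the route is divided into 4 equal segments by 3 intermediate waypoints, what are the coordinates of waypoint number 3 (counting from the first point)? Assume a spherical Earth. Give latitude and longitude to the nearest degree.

≈ lat -66°, lon 31°

Write both endpoints as unit vectors p₁, p₂ with components (cos φ cos λ, cos φ sin λ, sin φ).
The central angle between the endpoints is δ = arccos(p₁·p₂) ≈ 1.875 rad (107.4°).
Interpolate at f = 3/4 with slerp weights a = sin((1−f)δ)/sin δ ≈ 0.474, b = sin(fδ)/sin δ ≈ 1.034.
p = a·p₁ + b·p₂ ≈ (0.353, 0.211, -0.912); φ = arcsin(p_z) ≈ -65.74°, λ = atan2(p_y, p_x) ≈ 30.85°.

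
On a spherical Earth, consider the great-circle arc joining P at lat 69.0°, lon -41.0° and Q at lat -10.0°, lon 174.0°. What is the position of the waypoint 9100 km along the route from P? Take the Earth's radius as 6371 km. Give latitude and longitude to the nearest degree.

≈ lat 24°, lon -178°

Write both endpoints as unit vectors p₁, p₂ with components (cos φ cos λ, cos φ sin λ, sin φ).
The central angle between the endpoints is δ = arccos(p₁·p₂) ≈ 2.039 rad (116.8°). The total great-circle distance is δ·R ≈ 2.039 × 6371 ≈ 12990 km, so the target fraction is f = 9100/12990 ≈ 0.701.
Interpolate at f ≈ 0.701 with slerp weights a = sin((1−f)δ)/sin δ ≈ 0.642, b = sin(fδ)/sin δ ≈ 1.109.
p = a·p₁ + b·p₂ ≈ (-0.913, -0.037, 0.407); φ = arcsin(p_z) ≈ 24.03°, λ = atan2(p_y, p_x) ≈ -177.69°.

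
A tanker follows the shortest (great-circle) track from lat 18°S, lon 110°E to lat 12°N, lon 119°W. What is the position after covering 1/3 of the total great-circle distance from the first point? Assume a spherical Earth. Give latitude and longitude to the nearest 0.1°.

≈ lat 12.8°S, lon 155.6°E

Write both endpoints as unit vectors p₁, p₂ with components (cos φ cos λ, cos φ sin λ, sin φ).
The central angle between the endpoints is δ = arccos(p₁·p₂) ≈ 2.311 rad (132.4°).
Interpolate at f = 1/3 with slerp weights a = sin((1−f)δ)/sin δ ≈ 1.354, b = sin(fδ)/sin δ ≈ 0.943.
p = a·p₁ + b·p₂ ≈ (-0.888, 0.403, -0.222); φ = arcsin(p_z) ≈ -12.84°, λ = atan2(p_y, p_x) ≈ 155.58°.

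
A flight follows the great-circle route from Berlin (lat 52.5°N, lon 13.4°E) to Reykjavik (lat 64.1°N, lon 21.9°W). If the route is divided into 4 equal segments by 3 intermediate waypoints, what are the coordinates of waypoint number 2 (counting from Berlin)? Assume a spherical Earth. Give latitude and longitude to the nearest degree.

Convert each endpoint to a unit vector on the sphere (x = cos φ cos λ, y = cos φ sin λ, z = sin φ).
The central angle between the endpoints is δ = arccos(p₁·p₂) ≈ 0.375 rad (21.5°).
Interpolate at f = 2/4 with slerp weights a = sin((1−f)δ)/sin δ ≈ 0.509, b = sin(fδ)/sin δ ≈ 0.509.
p = a·p₁ + b·p₂ ≈ (0.508, -0.011, 0.862); φ = arcsin(p_z) ≈ 59.49°, λ = atan2(p_y, p_x) ≈ -1.25°.

≈ lat 59°N, lon 1°W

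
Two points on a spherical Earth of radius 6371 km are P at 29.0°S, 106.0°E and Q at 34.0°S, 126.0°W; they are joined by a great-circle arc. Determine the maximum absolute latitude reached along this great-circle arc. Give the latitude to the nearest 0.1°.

≈ 54.5°S

The great circle lies in the plane with unit normal n̂ = (p₁ × p₂)/|p₁ × p₂|.
Here n̂_z ≈ +0.580; the vertex latitude is φ_max = arccos|n̂_z| ≈ 54.5°.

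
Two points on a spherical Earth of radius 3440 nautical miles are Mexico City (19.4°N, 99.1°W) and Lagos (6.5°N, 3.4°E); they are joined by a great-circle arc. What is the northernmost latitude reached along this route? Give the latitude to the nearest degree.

≈ 22°N

The great circle lies in the plane with unit normal n̂ = (p₁ × p₂)/|p₁ × p₂|.
Here n̂_z ≈ +0.928; the vertex latitude is φ_max = arccos|n̂_z| ≈ 21.9°.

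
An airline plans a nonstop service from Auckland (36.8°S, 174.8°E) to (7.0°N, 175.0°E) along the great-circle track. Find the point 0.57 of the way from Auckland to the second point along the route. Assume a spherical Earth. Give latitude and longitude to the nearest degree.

Write both endpoints as unit vectors p₁, p₂ with components (cos φ cos λ, cos φ sin λ, sin φ).
The central angle between the endpoints is δ = arccos(p₁·p₂) ≈ 0.764 rad (43.8°).
Interpolate at f = 0.57 with slerp weights a = sin((1−f)δ)/sin δ ≈ 0.466, b = sin(fδ)/sin δ ≈ 0.610.
p = a·p₁ + b·p₂ ≈ (-0.975, 0.087, -0.205); φ = arcsin(p_z) ≈ -11.83°, λ = atan2(p_y, p_x) ≈ 174.92°.

≈ (12°S, 175°E)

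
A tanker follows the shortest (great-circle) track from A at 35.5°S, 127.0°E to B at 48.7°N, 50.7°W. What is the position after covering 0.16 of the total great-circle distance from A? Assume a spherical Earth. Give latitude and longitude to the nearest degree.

Convert each endpoint to a unit vector on the sphere (x = cos φ cos λ, y = cos φ sin λ, z = sin φ).
The central angle between the endpoints is δ = arccos(p₁·p₂) ≈ 2.909 rad (166.7°).
Interpolate at f = 0.16 with slerp weights a = sin((1−f)δ)/sin δ ≈ 2.791, b = sin(fδ)/sin δ ≈ 1.950.
p = a·p₁ + b·p₂ ≈ (-0.552, 0.819, -0.156); φ = arcsin(p_z) ≈ -8.97°, λ = atan2(p_y, p_x) ≈ 124.00°.

≈ 9°S, 124°E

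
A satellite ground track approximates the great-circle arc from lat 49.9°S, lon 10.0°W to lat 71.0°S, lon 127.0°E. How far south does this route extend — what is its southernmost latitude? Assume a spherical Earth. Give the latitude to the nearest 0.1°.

The great circle lies in the plane with unit normal n̂ = (p₁ × p₂)/|p₁ × p₂|.
Here n̂_z ≈ +0.174; the vertex latitude is φ_max = arccos|n̂_z| ≈ 80.0°.
Check via Clairaut: cos φ_max = |cos φ₁| · sin C = cos(49.9°)·sin(164.3°) ≈ 0.174, again giving ≈ 80.0°.

≈ 80.0°S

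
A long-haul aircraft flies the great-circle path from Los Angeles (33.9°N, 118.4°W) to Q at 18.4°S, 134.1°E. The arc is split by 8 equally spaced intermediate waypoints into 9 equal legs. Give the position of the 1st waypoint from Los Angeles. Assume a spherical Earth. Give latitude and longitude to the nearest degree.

Convert each endpoint to a unit vector on the sphere (x = cos φ cos λ, y = cos φ sin λ, z = sin φ).
The central angle between the endpoints is δ = arccos(p₁·p₂) ≈ 1.996 rad (114.4°).
Interpolate at f = 1/9 with slerp weights a = sin((1−f)δ)/sin δ ≈ 1.075, b = sin(fδ)/sin δ ≈ 0.242.
p = a·p₁ + b·p₂ ≈ (-0.584, -0.620, 0.523); φ = arcsin(p_z) ≈ 31.56°, λ = atan2(p_y, p_x) ≈ -133.27°.

≈ 32°N, 133°W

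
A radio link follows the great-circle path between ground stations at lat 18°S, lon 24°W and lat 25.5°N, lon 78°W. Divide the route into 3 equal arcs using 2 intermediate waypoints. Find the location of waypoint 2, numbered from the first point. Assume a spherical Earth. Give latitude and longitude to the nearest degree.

Write both endpoints as unit vectors p₁, p₂ with components (cos φ cos λ, cos φ sin λ, sin φ).
The central angle between the endpoints is δ = arccos(p₁·p₂) ≈ 1.190 rad (68.2°).
Interpolate at f = 2/3 with slerp weights a = sin((1−f)δ)/sin δ ≈ 0.416, b = sin(fδ)/sin δ ≈ 0.768.
p = a·p₁ + b·p₂ ≈ (0.506, -0.839, 0.202); φ = arcsin(p_z) ≈ 11.65°, λ = atan2(p_y, p_x) ≈ -58.92°.

≈ lat 12°N, lon 59°W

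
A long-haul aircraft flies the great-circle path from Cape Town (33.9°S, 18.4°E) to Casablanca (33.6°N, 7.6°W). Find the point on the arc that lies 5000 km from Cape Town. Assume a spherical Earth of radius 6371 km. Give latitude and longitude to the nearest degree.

≈ 8°N, 2°E

The haversine formula gives a central angle δ ≈ 1.253 rad (71.8°) between the endpoints. The total great-circle distance is δ·R ≈ 1.253 × 6371 ≈ 7981 km, so the target fraction is f = 5000/7981 ≈ 0.626.
Interpolate at f ≈ 0.626 with slerp weights a = sin((1−f)δ)/sin δ ≈ 0.475, b = sin(fδ)/sin δ ≈ 0.744.
p = a·p₁ + b·p₂ ≈ (0.988, 0.042, 0.147); φ = arcsin(p_z) ≈ 8.45°, λ = atan2(p_y, p_x) ≈ 2.46°.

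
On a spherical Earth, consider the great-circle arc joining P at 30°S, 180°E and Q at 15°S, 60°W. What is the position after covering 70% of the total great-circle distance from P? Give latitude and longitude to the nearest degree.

≈ 33°S, 90°W

Write both endpoints as unit vectors p₁, p₂ with components (cos φ cos λ, cos φ sin λ, sin φ).
The central angle between the endpoints is δ = arccos(p₁·p₂) ≈ 1.864 rad (106.8°).
Interpolate at f = 0.70 with slerp weights a = sin((1−f)δ)/sin δ ≈ 0.554, b = sin(fδ)/sin δ ≈ 1.008.
p = a·p₁ + b·p₂ ≈ (0.007, -0.843, -0.538); φ = arcsin(p_z) ≈ -32.54°, λ = atan2(p_y, p_x) ≈ -89.53°.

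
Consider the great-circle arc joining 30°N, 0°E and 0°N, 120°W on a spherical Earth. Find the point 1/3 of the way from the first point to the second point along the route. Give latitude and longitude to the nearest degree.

≈ 33°N, 45°W

Convert each endpoint to a unit vector on the sphere (x = cos φ cos λ, y = cos φ sin λ, z = sin φ).
The central angle between the endpoints is δ = arccos(p₁·p₂) ≈ 2.019 rad (115.7°).
Interpolate at f = 1/3 with slerp weights a = sin((1−f)δ)/sin δ ≈ 1.081, b = sin(fδ)/sin δ ≈ 0.691.
p = a·p₁ + b·p₂ ≈ (0.591, -0.599, 0.541); φ = arcsin(p_z) ≈ 32.73°, λ = atan2(p_y, p_x) ≈ -45.38°.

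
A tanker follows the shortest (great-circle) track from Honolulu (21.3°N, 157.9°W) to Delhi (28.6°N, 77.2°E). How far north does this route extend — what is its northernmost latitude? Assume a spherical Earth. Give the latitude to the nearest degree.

≈ 45°N

The great circle lies in the plane with unit normal n̂ = (p₁ × p₂)/|p₁ × p₂|.
Here n̂_z ≈ -0.702; the vertex latitude is φ_max = arccos|n̂_z| ≈ 45.4°.
Check via Clairaut: cos φ_max = |cos φ₁| · sin C = cos(21.3°)·sin(48.9°) ≈ 0.702, again giving ≈ 45.4°.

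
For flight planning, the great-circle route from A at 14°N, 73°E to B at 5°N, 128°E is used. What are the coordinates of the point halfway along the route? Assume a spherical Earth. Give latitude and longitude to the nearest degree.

From cos δ = sin φ₁ sin φ₂ + cos φ₁ cos φ₂ cos Δλ, the central angle is δ ≈ 0.958 rad (54.9°).
Interpolate at f = 1/2 with slerp weights a = sin((1−f)δ)/sin δ ≈ 0.563, b = sin(fδ)/sin δ ≈ 0.563.
p = a·p₁ + b·p₂ ≈ (-0.186, 0.965, 0.185); φ = arcsin(p_z) ≈ 10.68°, λ = atan2(p_y, p_x) ≈ 100.89°.

≈ 11°N, 101°E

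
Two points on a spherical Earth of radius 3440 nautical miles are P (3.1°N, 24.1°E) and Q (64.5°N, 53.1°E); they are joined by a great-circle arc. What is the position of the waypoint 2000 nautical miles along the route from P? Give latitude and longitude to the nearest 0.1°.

≈ (35.4°N, 33.0°E)

Convert each endpoint to a unit vector on the sphere (x = cos φ cos λ, y = cos φ sin λ, z = sin φ).
The central angle between the endpoints is δ = arccos(p₁·p₂) ≈ 1.132 rad (64.9°). The total great-circle distance is δ·R ≈ 1.132 × 3440 ≈ 3894 nmi, so the target fraction is f = 2000/3894 ≈ 0.514.
Interpolate at f ≈ 0.514 with slerp weights a = sin((1−f)δ)/sin δ ≈ 0.578, b = sin(fδ)/sin δ ≈ 0.607.
p = a·p₁ + b·p₂ ≈ (0.684, 0.445, 0.579); φ = arcsin(p_z) ≈ 35.37°, λ = atan2(p_y, p_x) ≈ 33.03°.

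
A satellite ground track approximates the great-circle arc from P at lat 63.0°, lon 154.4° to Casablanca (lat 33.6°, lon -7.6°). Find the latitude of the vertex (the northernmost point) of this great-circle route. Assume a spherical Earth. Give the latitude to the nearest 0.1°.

≈ 83.2°

The great circle lies in the plane with unit normal n̂ = (p₁ × p₂)/|p₁ × p₂|.
Here n̂_z ≈ -0.118; the vertex latitude is φ_max = arccos|n̂_z| ≈ 83.2°.
Check via Clairaut: cos φ_max = |cos φ₁| · sin C = cos(63.0°)·sin(15.1°) ≈ 0.118, again giving ≈ 83.2°.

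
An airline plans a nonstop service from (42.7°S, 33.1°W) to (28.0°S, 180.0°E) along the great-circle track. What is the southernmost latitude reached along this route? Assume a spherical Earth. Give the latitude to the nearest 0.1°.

≈ 68.7°S

The great circle lies in the plane with unit normal n̂ = (p₁ × p₂)/|p₁ × p₂|.
Here n̂_z ≈ -0.364; the vertex latitude is φ_max = arccos|n̂_z| ≈ 68.7°.
Check via Clairaut: cos φ_max = |cos φ₁| · sin C = cos(42.7°)·sin(150.3°) ≈ 0.364, again giving ≈ 68.7°.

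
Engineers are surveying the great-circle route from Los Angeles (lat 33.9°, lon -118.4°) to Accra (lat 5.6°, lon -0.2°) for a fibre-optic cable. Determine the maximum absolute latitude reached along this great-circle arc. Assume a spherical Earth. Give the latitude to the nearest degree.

≈ 39°

The great circle lies in the plane with unit normal n̂ = (p₁ × p₂)/|p₁ × p₂|.
Here n̂_z ≈ +0.773; the vertex latitude is φ_max = arccos|n̂_z| ≈ 39.4°.
Check via Clairaut: cos φ_max = |cos φ₁| · sin C = cos(33.9°)·sin(68.6°) ≈ 0.773, again giving ≈ 39.4°.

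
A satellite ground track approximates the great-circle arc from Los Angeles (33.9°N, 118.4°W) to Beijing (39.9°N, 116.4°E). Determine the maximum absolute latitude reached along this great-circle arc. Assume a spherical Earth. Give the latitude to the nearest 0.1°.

≈ 58.6°N

The great circle lies in the plane with unit normal n̂ = (p₁ × p₂)/|p₁ × p₂|.
Here n̂_z ≈ -0.520; the vertex latitude is φ_max = arccos|n̂_z| ≈ 58.6°.
Check via Clairaut: cos φ_max = |cos φ₁| · sin C = cos(33.9°)·sin(38.8°) ≈ 0.520, again giving ≈ 58.6°.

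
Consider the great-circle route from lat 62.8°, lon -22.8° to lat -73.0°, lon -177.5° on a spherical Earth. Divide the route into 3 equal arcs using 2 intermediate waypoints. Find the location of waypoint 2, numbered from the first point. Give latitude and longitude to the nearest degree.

≈ lat -43°, lon -65°

From cos δ = sin φ₁ sin φ₂ + cos φ₁ cos φ₂ cos Δλ, the central angle is δ ≈ 2.902 rad (166.3°).
Interpolate at f = 2/3 with slerp weights a = sin((1−f)δ)/sin δ ≈ 3.466, b = sin(fδ)/sin δ ≈ 3.934.
p = a·p₁ + b·p₂ ≈ (0.311, -0.664, -0.680); φ = arcsin(p_z) ≈ -42.82°, λ = atan2(p_y, p_x) ≈ -64.88°.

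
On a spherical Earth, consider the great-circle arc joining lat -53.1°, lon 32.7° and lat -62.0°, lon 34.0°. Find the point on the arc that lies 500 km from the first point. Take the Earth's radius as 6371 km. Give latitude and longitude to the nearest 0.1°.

Write both endpoints as unit vectors p₁, p₂ with components (cos φ cos λ, cos φ sin λ, sin φ).
The central angle between the endpoints is δ = arccos(p₁·p₂) ≈ 0.156 rad (8.9°). The total great-circle distance is δ·R ≈ 0.156 × 6371 ≈ 993 km, so the target fraction is f = 500/993 ≈ 0.504.
Interpolate at f ≈ 0.504 with slerp weights a = sin((1−f)δ)/sin δ ≈ 0.498, b = sin(fδ)/sin δ ≈ 0.505.
p = a·p₁ + b·p₂ ≈ (0.448, 0.294, -0.844); φ = arcsin(p_z) ≈ -57.58°, λ = atan2(p_y, p_x) ≈ 33.28°.

≈ lat -57.6°, lon 33.3°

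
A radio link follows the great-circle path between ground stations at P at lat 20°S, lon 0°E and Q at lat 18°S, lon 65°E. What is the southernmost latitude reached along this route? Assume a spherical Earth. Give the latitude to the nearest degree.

≈ 22°S

The great circle lies in the plane with unit normal n̂ = (p₁ × p₂)/|p₁ × p₂|.
Here n̂_z ≈ +0.925; the vertex latitude is φ_max = arccos|n̂_z| ≈ 22.3°.
Check via Clairaut: cos φ_max = |cos φ₁| · sin C = cos(20.0°)·sin(100.1°) ≈ 0.925, again giving ≈ 22.3°.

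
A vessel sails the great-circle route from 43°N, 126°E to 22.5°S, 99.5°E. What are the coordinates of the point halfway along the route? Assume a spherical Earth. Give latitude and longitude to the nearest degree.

≈ 11°N, 111°E

Write both endpoints as unit vectors p₁, p₂ with components (cos φ cos λ, cos φ sin λ, sin φ).
The central angle between the endpoints is δ = arccos(p₁·p₂) ≈ 1.220 rad (69.9°).
Interpolate at f = 1/2 with slerp weights a = sin((1−f)δ)/sin δ ≈ 0.610, b = sin(fδ)/sin δ ≈ 0.610.
p = a·p₁ + b·p₂ ≈ (-0.355, 0.917, 0.183); φ = arcsin(p_z) ≈ 10.52°, λ = atan2(p_y, p_x) ≈ 111.18°.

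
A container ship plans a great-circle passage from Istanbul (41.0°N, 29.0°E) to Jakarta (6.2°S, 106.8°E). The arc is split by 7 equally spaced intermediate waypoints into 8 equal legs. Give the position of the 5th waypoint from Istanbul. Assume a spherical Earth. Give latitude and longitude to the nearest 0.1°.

Write both endpoints as unit vectors p₁, p₂ with components (cos φ cos λ, cos φ sin λ, sin φ).
The central angle between the endpoints is δ = arccos(p₁·p₂) ≈ 1.483 rad (85.0°).
Interpolate at f = 5/8 with slerp weights a = sin((1−f)δ)/sin δ ≈ 0.530, b = sin(fδ)/sin δ ≈ 0.803.
p = a·p₁ + b·p₂ ≈ (0.119, 0.958, 0.261); φ = arcsin(p_z) ≈ 15.13°, λ = atan2(p_y, p_x) ≈ 82.91°.

≈ (15.1°N, 82.9°E)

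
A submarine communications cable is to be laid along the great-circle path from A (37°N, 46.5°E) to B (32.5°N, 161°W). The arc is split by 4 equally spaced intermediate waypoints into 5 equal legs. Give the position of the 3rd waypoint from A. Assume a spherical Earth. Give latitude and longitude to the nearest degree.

The haversine formula gives a central angle δ ≈ 1.848 rad (105.9°) between the endpoints.
Interpolate at f = 3/5 with slerp weights a = sin((1−f)δ)/sin δ ≈ 0.701, b = sin(fδ)/sin δ ≈ 0.931.
p = a·p₁ + b·p₂ ≈ (-0.357, 0.150, 0.922); φ = arcsin(p_z) ≈ 67.20°, λ = atan2(p_y, p_x) ≈ 157.18°.

≈ (67°N, 157°E)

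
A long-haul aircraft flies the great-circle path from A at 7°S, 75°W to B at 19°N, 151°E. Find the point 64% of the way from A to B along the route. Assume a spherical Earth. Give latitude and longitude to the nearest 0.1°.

Write both endpoints as unit vectors p₁, p₂ with components (cos φ cos λ, cos φ sin λ, sin φ).
The central angle between the endpoints is δ = arccos(p₁·p₂) ≈ 2.334 rad (133.8°).
Interpolate at f = 0.64 with slerp weights a = sin((1−f)δ)/sin δ ≈ 1.031, b = sin(fδ)/sin δ ≈ 1.380.
p = a·p₁ + b·p₂ ≈ (-0.877, -0.356, 0.324); φ = arcsin(p_z) ≈ 18.89°, λ = atan2(p_y, p_x) ≈ -157.90°.

≈ 18.9°N, 157.9°W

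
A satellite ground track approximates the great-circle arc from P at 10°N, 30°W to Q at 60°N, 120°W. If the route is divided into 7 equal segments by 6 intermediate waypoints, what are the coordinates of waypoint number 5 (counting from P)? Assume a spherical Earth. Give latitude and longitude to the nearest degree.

Write both endpoints as unit vectors p₁, p₂ with components (cos φ cos λ, cos φ sin λ, sin φ).
The central angle between the endpoints is δ = arccos(p₁·p₂) ≈ 1.420 rad (81.4°).
Interpolate at f = 5/7 with slerp weights a = sin((1−f)δ)/sin δ ≈ 0.399, b = sin(fδ)/sin δ ≈ 0.859.
p = a·p₁ + b·p₂ ≈ (0.126, -0.568, 0.813); φ = arcsin(p_z) ≈ 54.40°, λ = atan2(p_y, p_x) ≈ -77.53°.

≈ 54°N, 78°W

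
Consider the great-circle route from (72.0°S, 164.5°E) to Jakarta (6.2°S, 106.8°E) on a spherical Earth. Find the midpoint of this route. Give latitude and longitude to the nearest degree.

≈ (42°S, 119°E)

Write both endpoints as unit vectors p₁, p₂ with components (cos φ cos λ, cos φ sin λ, sin φ).
The central angle between the endpoints is δ = arccos(p₁·p₂) ≈ 1.301 rad (74.5°).
Interpolate at f = 1/2 with slerp weights a = sin((1−f)δ)/sin δ ≈ 0.628, b = sin(fδ)/sin δ ≈ 0.628.
p = a·p₁ + b·p₂ ≈ (-0.368, 0.650, -0.665); φ = arcsin(p_z) ≈ -41.71°, λ = atan2(p_y, p_x) ≈ 119.50°.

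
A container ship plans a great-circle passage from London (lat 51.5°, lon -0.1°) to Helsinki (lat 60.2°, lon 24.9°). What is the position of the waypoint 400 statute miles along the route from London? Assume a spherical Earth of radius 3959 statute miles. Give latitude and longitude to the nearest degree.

≈ lat 55°, lon 7°

The haversine formula gives a central angle δ ≈ 0.286 rad (16.4°) between the endpoints. The total great-circle distance is δ·R ≈ 0.286 × 3959 ≈ 1130 mi, so the target fraction is f = 400/1130 ≈ 0.354.
Interpolate at f ≈ 0.354 with slerp weights a = sin((1−f)δ)/sin δ ≈ 0.651, b = sin(fδ)/sin δ ≈ 0.358.
p = a·p₁ + b·p₂ ≈ (0.567, 0.074, 0.820); φ = arcsin(p_z) ≈ 55.13°, λ = atan2(p_y, p_x) ≈ 7.46°.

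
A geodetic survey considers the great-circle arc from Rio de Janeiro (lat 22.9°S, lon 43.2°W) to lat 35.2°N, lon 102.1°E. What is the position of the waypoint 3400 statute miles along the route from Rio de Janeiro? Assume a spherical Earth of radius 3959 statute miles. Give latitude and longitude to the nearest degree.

Write both endpoints as unit vectors p₁, p₂ with components (cos φ cos λ, cos φ sin λ, sin φ).
The central angle between the endpoints is δ = arccos(p₁·p₂) ≈ 2.574 rad (147.5°). The total great-circle distance is δ·R ≈ 2.574 × 3959 ≈ 10190 mi, so the target fraction is f = 3400/10190 ≈ 0.334.
Interpolate at f ≈ 0.334 with slerp weights a = sin((1−f)δ)/sin δ ≈ 1.841, b = sin(fδ)/sin δ ≈ 1.408.
p = a·p₁ + b·p₂ ≈ (0.995, -0.036, 0.095); φ = arcsin(p_z) ≈ 5.48°, λ = atan2(p_y, p_x) ≈ -2.05°.

≈ lat 5°N, lon 2°W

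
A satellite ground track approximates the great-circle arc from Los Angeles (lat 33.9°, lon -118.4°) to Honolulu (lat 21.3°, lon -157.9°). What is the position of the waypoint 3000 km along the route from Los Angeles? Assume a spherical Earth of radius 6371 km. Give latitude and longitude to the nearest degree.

≈ lat 26°, lon -148°

Convert each endpoint to a unit vector on the sphere (x = cos φ cos λ, y = cos φ sin λ, z = sin φ).
The central angle between the endpoints is δ = arccos(p₁·p₂) ≈ 0.645 rad (36.9°). The total great-circle distance is δ·R ≈ 0.645 × 6371 ≈ 4107 km, so the target fraction is f = 3000/4107 ≈ 0.730.
Interpolate at f ≈ 0.730 with slerp weights a = sin((1−f)δ)/sin δ ≈ 0.288, b = sin(fδ)/sin δ ≈ 0.755.
p = a·p₁ + b·p₂ ≈ (-0.765, -0.475, 0.435); φ = arcsin(p_z) ≈ 25.77°, λ = atan2(p_y, p_x) ≈ -148.19°.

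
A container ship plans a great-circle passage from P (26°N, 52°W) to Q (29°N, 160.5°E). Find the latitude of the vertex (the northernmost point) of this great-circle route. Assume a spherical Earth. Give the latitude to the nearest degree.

The great circle lies in the plane with unit normal n̂ = (p₁ × p₂)/|p₁ × p₂|.
Here n̂_z ≈ -0.473; the vertex latitude is φ_max = arccos|n̂_z| ≈ 61.8°.

≈ 62°N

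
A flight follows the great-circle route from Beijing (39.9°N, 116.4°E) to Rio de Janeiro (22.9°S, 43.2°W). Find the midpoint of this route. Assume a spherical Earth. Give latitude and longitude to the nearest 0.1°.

Convert each endpoint to a unit vector on the sphere (x = cos φ cos λ, y = cos φ sin λ, z = sin φ).
The central angle between the endpoints is δ = arccos(p₁·p₂) ≈ 2.719 rad (155.8°).
Interpolate at f = 1/2 with slerp weights a = sin((1−f)δ)/sin δ ≈ 2.383, b = sin(fδ)/sin δ ≈ 2.383.
p = a·p₁ + b·p₂ ≈ (0.787, 0.135, 0.601); φ = arcsin(p_z) ≈ 36.97°, λ = atan2(p_y, p_x) ≈ 9.71°.

≈ (37.0°N, 9.7°E)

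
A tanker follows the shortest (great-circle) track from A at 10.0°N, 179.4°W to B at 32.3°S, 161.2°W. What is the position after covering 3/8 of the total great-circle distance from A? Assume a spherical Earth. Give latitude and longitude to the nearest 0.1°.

Convert each endpoint to a unit vector on the sphere (x = cos φ cos λ, y = cos φ sin λ, z = sin φ).
The central angle between the endpoints is δ = arccos(p₁·p₂) ≈ 0.798 rad (45.7°).
Interpolate at f = 3/8 with slerp weights a = sin((1−f)δ)/sin δ ≈ 0.668, b = sin(fδ)/sin δ ≈ 0.412.
p = a·p₁ + b·p₂ ≈ (-0.987, -0.119, -0.104); φ = arcsin(p_z) ≈ -5.97°, λ = atan2(p_y, p_x) ≈ -173.12°.

≈ 6.0°S, 173.1°W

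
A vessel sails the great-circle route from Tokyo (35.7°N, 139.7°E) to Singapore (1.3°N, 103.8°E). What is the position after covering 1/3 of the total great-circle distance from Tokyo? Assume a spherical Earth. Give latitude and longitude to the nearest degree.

≈ 25°N, 126°E

Convert each endpoint to a unit vector on the sphere (x = cos φ cos λ, y = cos φ sin λ, z = sin φ).
The central angle between the endpoints is δ = arccos(p₁·p₂) ≈ 0.835 rad (47.9°).
Interpolate at f = 1/3 with slerp weights a = sin((1−f)δ)/sin δ ≈ 0.713, b = sin(fδ)/sin δ ≈ 0.371.
p = a·p₁ + b·p₂ ≈ (-0.530, 0.734, 0.424); φ = arcsin(p_z) ≈ 25.11°, λ = atan2(p_y, p_x) ≈ 125.81°.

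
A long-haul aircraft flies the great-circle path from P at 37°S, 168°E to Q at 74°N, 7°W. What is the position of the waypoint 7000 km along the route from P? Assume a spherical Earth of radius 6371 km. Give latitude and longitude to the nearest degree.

≈ 26°N, 166°E

Write both endpoints as unit vectors p₁, p₂ with components (cos φ cos λ, cos φ sin λ, sin φ).
The central angle between the endpoints is δ = arccos(p₁·p₂) ≈ 2.494 rad (142.9°). The total great-circle distance is δ·R ≈ 2.494 × 6371 ≈ 15892 km, so the target fraction is f = 7000/15892 ≈ 0.440.
Interpolate at f ≈ 0.440 with slerp weights a = sin((1−f)δ)/sin δ ≈ 1.633, b = sin(fδ)/sin δ ≈ 1.477.
p = a·p₁ + b·p₂ ≈ (-0.872, 0.222, 0.437); φ = arcsin(p_z) ≈ 25.92°, λ = atan2(p_y, p_x) ≈ 165.74°.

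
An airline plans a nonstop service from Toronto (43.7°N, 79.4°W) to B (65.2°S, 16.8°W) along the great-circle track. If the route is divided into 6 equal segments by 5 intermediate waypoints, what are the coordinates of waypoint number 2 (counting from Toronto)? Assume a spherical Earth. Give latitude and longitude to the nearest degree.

The haversine formula gives a central angle δ ≈ 2.080 rad (119.2°) between the endpoints.
Interpolate at f = 2/6 with slerp weights a = sin((1−f)δ)/sin δ ≈ 1.126, b = sin(fδ)/sin δ ≈ 0.732.
p = a·p₁ + b·p₂ ≈ (0.444, -0.889, 0.113); φ = arcsin(p_z) ≈ 6.51°, λ = atan2(p_y, p_x) ≈ -63.47°.

≈ (7°N, 63°W)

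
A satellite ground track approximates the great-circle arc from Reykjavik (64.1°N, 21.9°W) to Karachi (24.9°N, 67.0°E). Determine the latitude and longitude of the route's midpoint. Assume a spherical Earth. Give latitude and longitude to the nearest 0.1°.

Write both endpoints as unit vectors p₁, p₂ with components (cos φ cos λ, cos φ sin λ, sin φ).
The central angle between the endpoints is δ = arccos(p₁·p₂) ≈ 1.174 rad (67.3°).
Interpolate at f = 1/2 with slerp weights a = sin((1−f)δ)/sin δ ≈ 0.601, b = sin(fδ)/sin δ ≈ 0.601.
p = a·p₁ + b·p₂ ≈ (0.456, 0.404, 0.793); φ = arcsin(p_z) ≈ 52.47°, λ = atan2(p_y, p_x) ≈ 41.50°.

≈ 52.5°N, 41.5°E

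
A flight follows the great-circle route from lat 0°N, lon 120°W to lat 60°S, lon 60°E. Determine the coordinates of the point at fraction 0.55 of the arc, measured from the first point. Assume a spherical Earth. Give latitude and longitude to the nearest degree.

≈ lat 66°S, lon 120°W

Convert each endpoint to a unit vector on the sphere (x = cos φ cos λ, y = cos φ sin λ, z = sin φ).
The central angle between the endpoints is δ = arccos(p₁·p₂) ≈ 2.094 rad (120.0°).
Interpolate at f = 0.55 with slerp weights a = sin((1−f)δ)/sin δ ≈ 0.934, b = sin(fδ)/sin δ ≈ 1.055.
p = a·p₁ + b·p₂ ≈ (-0.203, -0.352, -0.914); φ = arcsin(p_z) ≈ -66.00°, λ = atan2(p_y, p_x) ≈ -120.00°.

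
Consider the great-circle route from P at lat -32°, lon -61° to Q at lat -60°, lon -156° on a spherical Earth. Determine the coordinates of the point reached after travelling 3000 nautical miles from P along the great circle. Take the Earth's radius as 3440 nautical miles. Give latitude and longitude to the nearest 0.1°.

≈ lat -62.1°, lon -124.9°

Convert each endpoint to a unit vector on the sphere (x = cos φ cos λ, y = cos φ sin λ, z = sin φ).
The central angle between the endpoints is δ = arccos(p₁·p₂) ≈ 1.135 rad (65.0°). The total great-circle distance is δ·R ≈ 1.135 × 3440 ≈ 3905 nmi, so the target fraction is f = 3000/3905 ≈ 0.768.
Interpolate at f ≈ 0.768 with slerp weights a = sin((1−f)δ)/sin δ ≈ 0.287, b = sin(fδ)/sin δ ≈ 0.845.
p = a·p₁ + b·p₂ ≈ (-0.268, -0.385, -0.883); φ = arcsin(p_z) ≈ -62.06°, λ = atan2(p_y, p_x) ≈ -124.86°.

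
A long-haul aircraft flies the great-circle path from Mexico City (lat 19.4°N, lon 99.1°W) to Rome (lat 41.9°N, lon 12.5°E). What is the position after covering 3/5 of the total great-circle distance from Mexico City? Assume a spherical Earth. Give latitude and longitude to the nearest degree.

From cos δ = sin φ₁ sin φ₂ + cos φ₁ cos φ₂ cos Δλ, the central angle is δ ≈ 1.607 rad (92.1°).
Interpolate at f = 3/5 with slerp weights a = sin((1−f)δ)/sin δ ≈ 0.600, b = sin(fδ)/sin δ ≈ 0.822.
p = a·p₁ + b·p₂ ≈ (0.508, -0.426, 0.748); φ = arcsin(p_z) ≈ 48.46°, λ = atan2(p_y, p_x) ≈ -40.00°.

≈ lat 48°N, lon 40°W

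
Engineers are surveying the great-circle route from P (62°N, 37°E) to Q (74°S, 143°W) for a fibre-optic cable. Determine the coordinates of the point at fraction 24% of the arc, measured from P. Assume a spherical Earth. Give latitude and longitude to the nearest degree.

≈ (22°N, 37°E)

The haversine formula gives a central angle δ ≈ 2.932 rad (168.0°) between the endpoints.
Interpolate at f = 0.24 with slerp weights a = sin((1−f)δ)/sin δ ≈ 3.807, b = sin(fδ)/sin δ ≈ 3.112.
p = a·p₁ + b·p₂ ≈ (0.742, 0.559, 0.369); φ = arcsin(p_z) ≈ 21.68°, λ = atan2(p_y, p_x) ≈ 37.00°.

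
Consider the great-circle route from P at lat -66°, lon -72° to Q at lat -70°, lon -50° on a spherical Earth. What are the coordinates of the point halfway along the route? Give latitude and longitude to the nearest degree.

Convert each endpoint to a unit vector on the sphere (x = cos φ cos λ, y = cos φ sin λ, z = sin φ).
The central angle between the endpoints is δ = arccos(p₁·p₂) ≈ 0.159 rad (9.1°).
Interpolate at f = 1/2 with slerp weights a = sin((1−f)δ)/sin δ ≈ 0.502, b = sin(fδ)/sin δ ≈ 0.502.
p = a·p₁ + b·p₂ ≈ (0.173, -0.325, -0.930); φ = arcsin(p_z) ≈ -68.36°, λ = atan2(p_y, p_x) ≈ -61.96°.

≈ lat -68°, lon -62°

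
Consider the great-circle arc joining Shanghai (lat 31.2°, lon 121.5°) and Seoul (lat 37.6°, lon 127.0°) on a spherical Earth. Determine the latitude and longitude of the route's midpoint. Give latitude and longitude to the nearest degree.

≈ lat 34°, lon 124°

Write both endpoints as unit vectors p₁, p₂ with components (cos φ cos λ, cos φ sin λ, sin φ).
The central angle between the endpoints is δ = arccos(p₁·p₂) ≈ 0.137 rad (7.8°).
Interpolate at f = 1/2 with slerp weights a = sin((1−f)δ)/sin δ ≈ 0.501, b = sin(fδ)/sin δ ≈ 0.501.
p = a·p₁ + b·p₂ ≈ (-0.463, 0.683, 0.565); φ = arcsin(p_z) ≈ 34.43°, λ = atan2(p_y, p_x) ≈ 124.14°.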